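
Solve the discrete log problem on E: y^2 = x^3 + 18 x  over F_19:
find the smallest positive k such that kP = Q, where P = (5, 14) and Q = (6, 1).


Enumerate multiples of P until we hit Q = (6, 1):
  1P = (5, 14)
  2P = (6, 1)
Match found at i = 2.

k = 2


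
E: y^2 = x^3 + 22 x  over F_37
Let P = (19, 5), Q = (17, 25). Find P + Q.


P != Q, so use the chord formula.
s = (y2 - y1) / (x2 - x1) = (20) / (35) mod 37 = 27
x3 = s^2 - x1 - x2 mod 37 = 27^2 - 19 - 17 = 27
y3 = s (x1 - x3) - y1 mod 37 = 27 * (19 - 27) - 5 = 1

P + Q = (27, 1)


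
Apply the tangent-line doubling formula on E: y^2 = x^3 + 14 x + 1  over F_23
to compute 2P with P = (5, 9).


Doubling: s = (3 x1^2 + a) / (2 y1)
s = (3*5^2 + 14) / (2*9) mod 23 = 19
x3 = s^2 - 2 x1 mod 23 = 19^2 - 2*5 = 6
y3 = s (x1 - x3) - y1 mod 23 = 19 * (5 - 6) - 9 = 18

2P = (6, 18)


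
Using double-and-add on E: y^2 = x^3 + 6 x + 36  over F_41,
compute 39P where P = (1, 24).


k = 39 = 100111_2 (binary, LSB first: 111001)
Double-and-add from P = (1, 24):
  bit 0 = 1: acc = O + (1, 24) = (1, 24)
  bit 1 = 1: acc = (1, 24) + (3, 32) = (12, 14)
  bit 2 = 1: acc = (12, 14) + (19, 11) = (6, 1)
  bit 3 = 0: acc unchanged = (6, 1)
  bit 4 = 0: acc unchanged = (6, 1)
  bit 5 = 1: acc = (6, 1) + (28, 37) = (9, 9)

39P = (9, 9)


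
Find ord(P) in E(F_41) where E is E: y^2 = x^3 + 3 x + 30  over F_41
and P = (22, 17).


Compute successive multiples of P until we hit O:
  1P = (22, 17)
  2P = (6, 31)
  3P = (8, 22)
  4P = (31, 36)
  5P = (37, 6)
  6P = (27, 14)
  7P = (35, 40)
  8P = (16, 22)
  ... (continuing to 30P)
  30P = O

ord(P) = 30


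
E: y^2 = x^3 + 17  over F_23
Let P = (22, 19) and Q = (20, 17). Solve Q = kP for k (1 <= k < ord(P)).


Enumerate multiples of P until we hit Q = (20, 17):
  1P = (22, 19)
  2P = (14, 1)
  3P = (5, 2)
  4P = (20, 6)
  5P = (6, 16)
  6P = (21, 20)
  7P = (4, 9)
  8P = (1, 8)
  9P = (13, 12)
  10P = (17, 13)
  11P = (2, 5)
  12P = (8, 0)
  13P = (2, 18)
  14P = (17, 10)
  15P = (13, 11)
  16P = (1, 15)
  17P = (4, 14)
  18P = (21, 3)
  19P = (6, 7)
  20P = (20, 17)
Match found at i = 20.

k = 20


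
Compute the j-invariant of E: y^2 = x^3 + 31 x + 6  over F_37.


Delta = -16(4 a^3 + 27 b^2) mod 37 = 11
-1728 * (4 a)^3 = -1728 * (4*31)^3 mod 37 = 6
j = 6 * 11^(-1) mod 37 = 14

j = 14 (mod 37)


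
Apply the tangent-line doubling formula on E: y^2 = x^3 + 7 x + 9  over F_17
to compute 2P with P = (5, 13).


Doubling: s = (3 x1^2 + a) / (2 y1)
s = (3*5^2 + 7) / (2*13) mod 17 = 11
x3 = s^2 - 2 x1 mod 17 = 11^2 - 2*5 = 9
y3 = s (x1 - x3) - y1 mod 17 = 11 * (5 - 9) - 13 = 11

2P = (9, 11)


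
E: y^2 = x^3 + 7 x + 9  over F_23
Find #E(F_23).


For each x in F_23, count y with y^2 = x^3 + 7 x + 9 mod 23:
  x = 0: RHS = 9, y in [3, 20]  -> 2 point(s)
  x = 2: RHS = 8, y in [10, 13]  -> 2 point(s)
  x = 4: RHS = 9, y in [3, 20]  -> 2 point(s)
  x = 5: RHS = 8, y in [10, 13]  -> 2 point(s)
  x = 8: RHS = 2, y in [5, 18]  -> 2 point(s)
  x = 12: RHS = 4, y in [2, 21]  -> 2 point(s)
  x = 15: RHS = 16, y in [4, 19]  -> 2 point(s)
  x = 16: RHS = 8, y in [10, 13]  -> 2 point(s)
  x = 17: RHS = 4, y in [2, 21]  -> 2 point(s)
  x = 19: RHS = 9, y in [3, 20]  -> 2 point(s)
  x = 22: RHS = 1, y in [1, 22]  -> 2 point(s)
Affine points: 22. Add the point at infinity: total = 23.

#E(F_23) = 23


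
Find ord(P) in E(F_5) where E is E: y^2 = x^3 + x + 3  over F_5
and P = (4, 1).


Compute successive multiples of P until we hit O:
  1P = (4, 1)
  2P = (1, 0)
  3P = (4, 4)
  4P = O

ord(P) = 4


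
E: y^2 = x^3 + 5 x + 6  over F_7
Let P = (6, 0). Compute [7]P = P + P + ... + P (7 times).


k = 7 = 111_2 (binary, LSB first: 111)
Double-and-add from P = (6, 0):
  bit 0 = 1: acc = O + (6, 0) = (6, 0)
  bit 1 = 1: acc = (6, 0) + O = (6, 0)
  bit 2 = 1: acc = (6, 0) + O = (6, 0)

7P = (6, 0)


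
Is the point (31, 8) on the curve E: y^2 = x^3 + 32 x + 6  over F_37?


Check whether y^2 = x^3 + 32 x + 6 (mod 37) for (x, y) = (31, 8).
LHS: y^2 = 8^2 mod 37 = 27
RHS: x^3 + 32 x + 6 = 31^3 + 32*31 + 6 mod 37 = 5
LHS != RHS

No, not on the curve


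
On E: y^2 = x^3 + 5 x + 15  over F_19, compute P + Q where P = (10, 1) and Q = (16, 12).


P != Q, so use the chord formula.
s = (y2 - y1) / (x2 - x1) = (11) / (6) mod 19 = 5
x3 = s^2 - x1 - x2 mod 19 = 5^2 - 10 - 16 = 18
y3 = s (x1 - x3) - y1 mod 19 = 5 * (10 - 18) - 1 = 16

P + Q = (18, 16)


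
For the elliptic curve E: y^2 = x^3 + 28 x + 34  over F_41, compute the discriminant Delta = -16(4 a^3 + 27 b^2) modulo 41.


4 a^3 + 27 b^2 = 4*28^3 + 27*34^2 = 87808 + 31212 = 119020
Delta = -16 * (119020) = -1904320
Delta mod 41 = 7

Delta = 7 (mod 41)


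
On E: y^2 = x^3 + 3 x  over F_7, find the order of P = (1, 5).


Compute successive multiples of P until we hit O:
  1P = (1, 5)
  2P = (2, 0)
  3P = (1, 2)
  4P = O

ord(P) = 4


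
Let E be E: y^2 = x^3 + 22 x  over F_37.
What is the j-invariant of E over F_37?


Delta = -16(4 a^3 + 27 b^2) mod 37 = 31
-1728 * (4 a)^3 = -1728 * (4*22)^3 mod 37 = 29
j = 29 * 31^(-1) mod 37 = 26

j = 26 (mod 37)


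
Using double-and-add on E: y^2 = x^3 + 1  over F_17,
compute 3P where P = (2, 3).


k = 3 = 11_2 (binary, LSB first: 11)
Double-and-add from P = (2, 3):
  bit 0 = 1: acc = O + (2, 3) = (2, 3)
  bit 1 = 1: acc = (2, 3) + (0, 1) = (16, 0)

3P = (16, 0)


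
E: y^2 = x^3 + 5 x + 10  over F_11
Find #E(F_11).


For each x in F_11, count y with y^2 = x^3 + 5 x + 10 mod 11:
  x = 1: RHS = 5, y in [4, 7]  -> 2 point(s)
  x = 6: RHS = 3, y in [5, 6]  -> 2 point(s)
  x = 7: RHS = 3, y in [5, 6]  -> 2 point(s)
  x = 8: RHS = 1, y in [1, 10]  -> 2 point(s)
  x = 9: RHS = 3, y in [5, 6]  -> 2 point(s)
  x = 10: RHS = 4, y in [2, 9]  -> 2 point(s)
Affine points: 12. Add the point at infinity: total = 13.

#E(F_11) = 13


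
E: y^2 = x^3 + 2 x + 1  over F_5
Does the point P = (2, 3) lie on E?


Check whether y^2 = x^3 + 2 x + 1 (mod 5) for (x, y) = (2, 3).
LHS: y^2 = 3^2 mod 5 = 4
RHS: x^3 + 2 x + 1 = 2^3 + 2*2 + 1 mod 5 = 3
LHS != RHS

No, not on the curve


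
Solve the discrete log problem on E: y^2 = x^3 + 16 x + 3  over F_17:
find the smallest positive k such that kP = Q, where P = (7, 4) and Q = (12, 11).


Enumerate multiples of P until we hit Q = (12, 11):
  1P = (7, 4)
  2P = (12, 11)
Match found at i = 2.

k = 2


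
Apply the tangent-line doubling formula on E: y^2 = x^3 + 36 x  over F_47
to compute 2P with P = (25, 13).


Doubling: s = (3 x1^2 + a) / (2 y1)
s = (3*25^2 + 36) / (2*13) mod 47 = 3
x3 = s^2 - 2 x1 mod 47 = 3^2 - 2*25 = 6
y3 = s (x1 - x3) - y1 mod 47 = 3 * (25 - 6) - 13 = 44

2P = (6, 44)


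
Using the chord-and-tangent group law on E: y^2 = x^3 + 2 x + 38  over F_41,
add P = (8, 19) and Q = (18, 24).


P != Q, so use the chord formula.
s = (y2 - y1) / (x2 - x1) = (5) / (10) mod 41 = 21
x3 = s^2 - x1 - x2 mod 41 = 21^2 - 8 - 18 = 5
y3 = s (x1 - x3) - y1 mod 41 = 21 * (8 - 5) - 19 = 3

P + Q = (5, 3)


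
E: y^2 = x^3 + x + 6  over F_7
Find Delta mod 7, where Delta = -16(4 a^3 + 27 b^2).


4 a^3 + 27 b^2 = 4*1^3 + 27*6^2 = 4 + 972 = 976
Delta = -16 * (976) = -15616
Delta mod 7 = 1

Delta = 1 (mod 7)


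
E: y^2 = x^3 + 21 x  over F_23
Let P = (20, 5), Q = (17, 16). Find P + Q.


P != Q, so use the chord formula.
s = (y2 - y1) / (x2 - x1) = (11) / (20) mod 23 = 4
x3 = s^2 - x1 - x2 mod 23 = 4^2 - 20 - 17 = 2
y3 = s (x1 - x3) - y1 mod 23 = 4 * (20 - 2) - 5 = 21

P + Q = (2, 21)


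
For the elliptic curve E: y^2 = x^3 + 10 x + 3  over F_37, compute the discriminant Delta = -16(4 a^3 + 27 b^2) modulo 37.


4 a^3 + 27 b^2 = 4*10^3 + 27*3^2 = 4000 + 243 = 4243
Delta = -16 * (4243) = -67888
Delta mod 37 = 7

Delta = 7 (mod 37)


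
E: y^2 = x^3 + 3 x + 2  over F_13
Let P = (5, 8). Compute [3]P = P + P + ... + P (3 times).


k = 3 = 11_2 (binary, LSB first: 11)
Double-and-add from P = (5, 8):
  bit 0 = 1: acc = O + (5, 8) = (5, 8)
  bit 1 = 1: acc = (5, 8) + (3, 5) = (4, 0)

3P = (4, 0)


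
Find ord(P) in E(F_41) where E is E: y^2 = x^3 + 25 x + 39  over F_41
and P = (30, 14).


Compute successive multiples of P until we hit O:
  1P = (30, 14)
  2P = (4, 30)
  3P = (28, 10)
  4P = (28, 31)
  5P = (4, 11)
  6P = (30, 27)
  7P = O

ord(P) = 7


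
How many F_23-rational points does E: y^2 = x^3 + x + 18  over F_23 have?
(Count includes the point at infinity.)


For each x in F_23, count y with y^2 = x^3 + 1 x + 18 mod 23:
  x = 0: RHS = 18, y in [8, 15]  -> 2 point(s)
  x = 3: RHS = 2, y in [5, 18]  -> 2 point(s)
  x = 7: RHS = 0, y in [0]  -> 1 point(s)
  x = 8: RHS = 9, y in [3, 20]  -> 2 point(s)
  x = 10: RHS = 16, y in [4, 19]  -> 2 point(s)
  x = 11: RHS = 3, y in [7, 16]  -> 2 point(s)
  x = 14: RHS = 16, y in [4, 19]  -> 2 point(s)
  x = 15: RHS = 4, y in [2, 21]  -> 2 point(s)
  x = 16: RHS = 13, y in [6, 17]  -> 2 point(s)
  x = 17: RHS = 3, y in [7, 16]  -> 2 point(s)
  x = 18: RHS = 3, y in [7, 16]  -> 2 point(s)
  x = 21: RHS = 8, y in [10, 13]  -> 2 point(s)
  x = 22: RHS = 16, y in [4, 19]  -> 2 point(s)
Affine points: 25. Add the point at infinity: total = 26.

#E(F_23) = 26


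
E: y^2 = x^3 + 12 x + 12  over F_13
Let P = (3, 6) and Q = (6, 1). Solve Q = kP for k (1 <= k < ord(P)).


Enumerate multiples of P until we hit Q = (6, 1):
  1P = (3, 6)
  2P = (7, 7)
  3P = (12, 8)
  4P = (8, 3)
  5P = (6, 1)
Match found at i = 5.

k = 5


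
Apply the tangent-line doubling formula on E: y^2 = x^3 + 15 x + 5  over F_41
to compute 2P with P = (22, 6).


Doubling: s = (3 x1^2 + a) / (2 y1)
s = (3*22^2 + 15) / (2*6) mod 41 = 30
x3 = s^2 - 2 x1 mod 41 = 30^2 - 2*22 = 36
y3 = s (x1 - x3) - y1 mod 41 = 30 * (22 - 36) - 6 = 25

2P = (36, 25)


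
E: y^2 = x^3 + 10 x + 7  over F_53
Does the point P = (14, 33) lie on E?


Check whether y^2 = x^3 + 10 x + 7 (mod 53) for (x, y) = (14, 33).
LHS: y^2 = 33^2 mod 53 = 29
RHS: x^3 + 10 x + 7 = 14^3 + 10*14 + 7 mod 53 = 29
LHS = RHS

Yes, on the curve


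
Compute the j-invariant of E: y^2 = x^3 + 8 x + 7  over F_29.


Delta = -16(4 a^3 + 27 b^2) mod 29 = 4
-1728 * (4 a)^3 = -1728 * (4*8)^3 mod 29 = 5
j = 5 * 4^(-1) mod 29 = 23

j = 23 (mod 29)


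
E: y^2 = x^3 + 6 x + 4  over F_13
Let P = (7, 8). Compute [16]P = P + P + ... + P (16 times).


k = 16 = 10000_2 (binary, LSB first: 00001)
Double-and-add from P = (7, 8):
  bit 0 = 0: acc unchanged = O
  bit 1 = 0: acc unchanged = O
  bit 2 = 0: acc unchanged = O
  bit 3 = 0: acc unchanged = O
  bit 4 = 1: acc = O + (7, 5) = (7, 5)

16P = (7, 5)


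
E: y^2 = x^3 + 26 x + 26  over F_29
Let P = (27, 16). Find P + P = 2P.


Doubling: s = (3 x1^2 + a) / (2 y1)
s = (3*27^2 + 26) / (2*16) mod 29 = 3
x3 = s^2 - 2 x1 mod 29 = 3^2 - 2*27 = 13
y3 = s (x1 - x3) - y1 mod 29 = 3 * (27 - 13) - 16 = 26

2P = (13, 26)


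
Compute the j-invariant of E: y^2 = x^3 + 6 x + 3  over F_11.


Delta = -16(4 a^3 + 27 b^2) mod 11 = 9
-1728 * (4 a)^3 = -1728 * (4*6)^3 mod 11 = 3
j = 3 * 9^(-1) mod 11 = 4

j = 4 (mod 11)


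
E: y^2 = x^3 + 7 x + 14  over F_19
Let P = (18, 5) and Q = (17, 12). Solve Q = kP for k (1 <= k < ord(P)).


Enumerate multiples of P until we hit Q = (17, 12):
  1P = (18, 5)
  2P = (3, 10)
  3P = (15, 13)
  4P = (10, 18)
  5P = (7, 8)
  6P = (17, 12)
Match found at i = 6.

k = 6


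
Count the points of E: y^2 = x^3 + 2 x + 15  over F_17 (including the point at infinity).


For each x in F_17, count y with y^2 = x^3 + 2 x + 15 mod 17:
  x = 0: RHS = 15, y in [7, 10]  -> 2 point(s)
  x = 1: RHS = 1, y in [1, 16]  -> 2 point(s)
  x = 4: RHS = 2, y in [6, 11]  -> 2 point(s)
  x = 7: RHS = 15, y in [7, 10]  -> 2 point(s)
  x = 8: RHS = 16, y in [4, 13]  -> 2 point(s)
  x = 10: RHS = 15, y in [7, 10]  -> 2 point(s)
  x = 11: RHS = 8, y in [5, 12]  -> 2 point(s)
  x = 12: RHS = 16, y in [4, 13]  -> 2 point(s)
  x = 14: RHS = 16, y in [4, 13]  -> 2 point(s)
Affine points: 18. Add the point at infinity: total = 19.

#E(F_17) = 19


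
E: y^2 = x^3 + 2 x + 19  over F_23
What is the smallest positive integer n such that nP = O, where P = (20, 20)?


Compute successive multiples of P until we hit O:
  1P = (20, 20)
  2P = (7, 13)
  3P = (5, 4)
  4P = (2, 13)
  5P = (14, 13)
  6P = (14, 10)
  7P = (2, 10)
  8P = (5, 19)
  ... (continuing to 11P)
  11P = O

ord(P) = 11


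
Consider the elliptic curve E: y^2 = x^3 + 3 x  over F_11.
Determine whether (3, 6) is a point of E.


Check whether y^2 = x^3 + 3 x + 0 (mod 11) for (x, y) = (3, 6).
LHS: y^2 = 6^2 mod 11 = 3
RHS: x^3 + 3 x + 0 = 3^3 + 3*3 + 0 mod 11 = 3
LHS = RHS

Yes, on the curve


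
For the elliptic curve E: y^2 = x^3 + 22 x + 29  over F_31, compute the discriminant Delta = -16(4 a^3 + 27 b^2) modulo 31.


4 a^3 + 27 b^2 = 4*22^3 + 27*29^2 = 42592 + 22707 = 65299
Delta = -16 * (65299) = -1044784
Delta mod 31 = 9

Delta = 9 (mod 31)


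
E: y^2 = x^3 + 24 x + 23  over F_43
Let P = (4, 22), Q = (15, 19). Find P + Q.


P != Q, so use the chord formula.
s = (y2 - y1) / (x2 - x1) = (40) / (11) mod 43 = 31
x3 = s^2 - x1 - x2 mod 43 = 31^2 - 4 - 15 = 39
y3 = s (x1 - x3) - y1 mod 43 = 31 * (4 - 39) - 22 = 11

P + Q = (39, 11)


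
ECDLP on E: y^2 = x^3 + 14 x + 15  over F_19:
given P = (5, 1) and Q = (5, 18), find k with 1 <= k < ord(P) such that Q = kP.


Enumerate multiples of P until we hit Q = (5, 18):
  1P = (5, 1)
  2P = (18, 0)
  3P = (5, 18)
Match found at i = 3.

k = 3


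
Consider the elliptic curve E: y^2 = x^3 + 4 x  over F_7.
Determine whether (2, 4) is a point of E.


Check whether y^2 = x^3 + 4 x + 0 (mod 7) for (x, y) = (2, 4).
LHS: y^2 = 4^2 mod 7 = 2
RHS: x^3 + 4 x + 0 = 2^3 + 4*2 + 0 mod 7 = 2
LHS = RHS

Yes, on the curve


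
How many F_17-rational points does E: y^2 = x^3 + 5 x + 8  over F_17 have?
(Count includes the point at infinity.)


For each x in F_17, count y with y^2 = x^3 + 5 x + 8 mod 17:
  x = 0: RHS = 8, y in [5, 12]  -> 2 point(s)
  x = 2: RHS = 9, y in [3, 14]  -> 2 point(s)
  x = 3: RHS = 16, y in [4, 13]  -> 2 point(s)
  x = 6: RHS = 16, y in [4, 13]  -> 2 point(s)
  x = 8: RHS = 16, y in [4, 13]  -> 2 point(s)
  x = 9: RHS = 0, y in [0]  -> 1 point(s)
  x = 10: RHS = 4, y in [2, 15]  -> 2 point(s)
  x = 11: RHS = 0, y in [0]  -> 1 point(s)
  x = 13: RHS = 9, y in [3, 14]  -> 2 point(s)
  x = 14: RHS = 0, y in [0]  -> 1 point(s)
  x = 16: RHS = 2, y in [6, 11]  -> 2 point(s)
Affine points: 19. Add the point at infinity: total = 20.

#E(F_17) = 20


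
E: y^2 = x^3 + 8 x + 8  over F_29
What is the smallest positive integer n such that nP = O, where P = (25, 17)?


Compute successive multiples of P until we hit O:
  1P = (25, 17)
  2P = (7, 28)
  3P = (27, 10)
  4P = (11, 21)
  5P = (28, 17)
  6P = (5, 12)
  7P = (19, 28)
  8P = (23, 18)
  ... (continuing to 27P)
  27P = O

ord(P) = 27


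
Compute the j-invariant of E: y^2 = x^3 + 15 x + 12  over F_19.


Delta = -16(4 a^3 + 27 b^2) mod 19 = 9
-1728 * (4 a)^3 = -1728 * (4*15)^3 mod 19 = 8
j = 8 * 9^(-1) mod 19 = 3

j = 3 (mod 19)


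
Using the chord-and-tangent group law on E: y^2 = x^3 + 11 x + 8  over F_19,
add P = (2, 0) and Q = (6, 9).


P != Q, so use the chord formula.
s = (y2 - y1) / (x2 - x1) = (9) / (4) mod 19 = 7
x3 = s^2 - x1 - x2 mod 19 = 7^2 - 2 - 6 = 3
y3 = s (x1 - x3) - y1 mod 19 = 7 * (2 - 3) - 0 = 12

P + Q = (3, 12)


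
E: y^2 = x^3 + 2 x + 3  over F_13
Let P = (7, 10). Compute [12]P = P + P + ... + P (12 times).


k = 12 = 1100_2 (binary, LSB first: 0011)
Double-and-add from P = (7, 10):
  bit 0 = 0: acc unchanged = O
  bit 1 = 0: acc unchanged = O
  bit 2 = 1: acc = O + (9, 3) = (9, 3)
  bit 3 = 1: acc = (9, 3) + (11, 2) = (3, 7)

12P = (3, 7)


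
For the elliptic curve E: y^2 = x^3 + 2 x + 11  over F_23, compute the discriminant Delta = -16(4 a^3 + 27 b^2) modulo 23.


4 a^3 + 27 b^2 = 4*2^3 + 27*11^2 = 32 + 3267 = 3299
Delta = -16 * (3299) = -52784
Delta mod 23 = 1

Delta = 1 (mod 23)


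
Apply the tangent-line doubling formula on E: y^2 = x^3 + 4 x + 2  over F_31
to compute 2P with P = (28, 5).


Doubling: s = (3 x1^2 + a) / (2 y1)
s = (3*28^2 + 4) / (2*5) mod 31 = 0
x3 = s^2 - 2 x1 mod 31 = 0^2 - 2*28 = 6
y3 = s (x1 - x3) - y1 mod 31 = 0 * (28 - 6) - 5 = 26

2P = (6, 26)


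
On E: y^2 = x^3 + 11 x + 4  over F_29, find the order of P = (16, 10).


Compute successive multiples of P until we hit O:
  1P = (16, 10)
  2P = (4, 5)
  3P = (13, 13)
  4P = (1, 4)
  5P = (11, 21)
  6P = (8, 13)
  7P = (21, 10)
  8P = (21, 19)
  ... (continuing to 15P)
  15P = O

ord(P) = 15


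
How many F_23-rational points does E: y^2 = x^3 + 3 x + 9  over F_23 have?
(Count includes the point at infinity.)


For each x in F_23, count y with y^2 = x^3 + 3 x + 9 mod 23:
  x = 0: RHS = 9, y in [3, 20]  -> 2 point(s)
  x = 1: RHS = 13, y in [6, 17]  -> 2 point(s)
  x = 2: RHS = 0, y in [0]  -> 1 point(s)
  x = 4: RHS = 16, y in [4, 19]  -> 2 point(s)
  x = 6: RHS = 13, y in [6, 17]  -> 2 point(s)
  x = 8: RHS = 16, y in [4, 19]  -> 2 point(s)
  x = 9: RHS = 6, y in [11, 12]  -> 2 point(s)
  x = 10: RHS = 4, y in [2, 21]  -> 2 point(s)
  x = 11: RHS = 16, y in [4, 19]  -> 2 point(s)
  x = 12: RHS = 2, y in [5, 18]  -> 2 point(s)
  x = 14: RHS = 12, y in [9, 14]  -> 2 point(s)
  x = 15: RHS = 2, y in [5, 18]  -> 2 point(s)
  x = 16: RHS = 13, y in [6, 17]  -> 2 point(s)
  x = 19: RHS = 2, y in [5, 18]  -> 2 point(s)
  x = 21: RHS = 18, y in [8, 15]  -> 2 point(s)
Affine points: 29. Add the point at infinity: total = 30.

#E(F_23) = 30


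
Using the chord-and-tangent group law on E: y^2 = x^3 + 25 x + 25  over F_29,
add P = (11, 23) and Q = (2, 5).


P != Q, so use the chord formula.
s = (y2 - y1) / (x2 - x1) = (11) / (20) mod 29 = 2
x3 = s^2 - x1 - x2 mod 29 = 2^2 - 11 - 2 = 20
y3 = s (x1 - x3) - y1 mod 29 = 2 * (11 - 20) - 23 = 17

P + Q = (20, 17)


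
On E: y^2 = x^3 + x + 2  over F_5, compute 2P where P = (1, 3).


Doubling: s = (3 x1^2 + a) / (2 y1)
s = (3*1^2 + 1) / (2*3) mod 5 = 4
x3 = s^2 - 2 x1 mod 5 = 4^2 - 2*1 = 4
y3 = s (x1 - x3) - y1 mod 5 = 4 * (1 - 4) - 3 = 0

2P = (4, 0)


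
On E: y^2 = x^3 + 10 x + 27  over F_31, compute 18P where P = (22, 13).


k = 18 = 10010_2 (binary, LSB first: 01001)
Double-and-add from P = (22, 13):
  bit 0 = 0: acc unchanged = O
  bit 1 = 1: acc = O + (19, 15) = (19, 15)
  bit 2 = 0: acc unchanged = (19, 15)
  bit 3 = 0: acc unchanged = (19, 15)
  bit 4 = 1: acc = (19, 15) + (9, 3) = (28, 30)

18P = (28, 30)


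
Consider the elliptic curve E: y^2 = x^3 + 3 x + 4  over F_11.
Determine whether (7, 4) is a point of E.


Check whether y^2 = x^3 + 3 x + 4 (mod 11) for (x, y) = (7, 4).
LHS: y^2 = 4^2 mod 11 = 5
RHS: x^3 + 3 x + 4 = 7^3 + 3*7 + 4 mod 11 = 5
LHS = RHS

Yes, on the curve


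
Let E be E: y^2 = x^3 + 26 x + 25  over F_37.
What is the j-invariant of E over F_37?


Delta = -16(4 a^3 + 27 b^2) mod 37 = 36
-1728 * (4 a)^3 = -1728 * (4*26)^3 mod 37 = 1
j = 1 * 36^(-1) mod 37 = 36

j = 36 (mod 37)


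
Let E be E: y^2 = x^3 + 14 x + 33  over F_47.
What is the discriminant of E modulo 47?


4 a^3 + 27 b^2 = 4*14^3 + 27*33^2 = 10976 + 29403 = 40379
Delta = -16 * (40379) = -646064
Delta mod 47 = 45

Delta = 45 (mod 47)


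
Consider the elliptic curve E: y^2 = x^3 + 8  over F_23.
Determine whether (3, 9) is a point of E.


Check whether y^2 = x^3 + 0 x + 8 (mod 23) for (x, y) = (3, 9).
LHS: y^2 = 9^2 mod 23 = 12
RHS: x^3 + 0 x + 8 = 3^3 + 0*3 + 8 mod 23 = 12
LHS = RHS

Yes, on the curve


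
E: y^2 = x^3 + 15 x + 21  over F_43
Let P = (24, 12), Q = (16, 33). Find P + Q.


P != Q, so use the chord formula.
s = (y2 - y1) / (x2 - x1) = (21) / (35) mod 43 = 35
x3 = s^2 - x1 - x2 mod 43 = 35^2 - 24 - 16 = 24
y3 = s (x1 - x3) - y1 mod 43 = 35 * (24 - 24) - 12 = 31

P + Q = (24, 31)


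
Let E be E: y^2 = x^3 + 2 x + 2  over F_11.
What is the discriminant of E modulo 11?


4 a^3 + 27 b^2 = 4*2^3 + 27*2^2 = 32 + 108 = 140
Delta = -16 * (140) = -2240
Delta mod 11 = 4

Delta = 4 (mod 11)


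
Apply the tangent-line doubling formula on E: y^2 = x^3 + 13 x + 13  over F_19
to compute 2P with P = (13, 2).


Doubling: s = (3 x1^2 + a) / (2 y1)
s = (3*13^2 + 13) / (2*2) mod 19 = 16
x3 = s^2 - 2 x1 mod 19 = 16^2 - 2*13 = 2
y3 = s (x1 - x3) - y1 mod 19 = 16 * (13 - 2) - 2 = 3

2P = (2, 3)


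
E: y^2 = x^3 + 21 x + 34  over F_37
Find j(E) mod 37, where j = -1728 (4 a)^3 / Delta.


Delta = -16(4 a^3 + 27 b^2) mod 37 = 33
-1728 * (4 a)^3 = -1728 * (4*21)^3 mod 37 = 11
j = 11 * 33^(-1) mod 37 = 25

j = 25 (mod 37)


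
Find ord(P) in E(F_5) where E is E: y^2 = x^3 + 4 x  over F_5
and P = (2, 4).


Compute successive multiples of P until we hit O:
  1P = (2, 4)
  2P = (0, 0)
  3P = (2, 1)
  4P = O

ord(P) = 4


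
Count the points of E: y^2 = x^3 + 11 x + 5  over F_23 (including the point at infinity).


For each x in F_23, count y with y^2 = x^3 + 11 x + 5 mod 23:
  x = 2: RHS = 12, y in [9, 14]  -> 2 point(s)
  x = 5: RHS = 1, y in [1, 22]  -> 2 point(s)
  x = 11: RHS = 8, y in [10, 13]  -> 2 point(s)
  x = 12: RHS = 2, y in [5, 18]  -> 2 point(s)
  x = 15: RHS = 3, y in [7, 16]  -> 2 point(s)
  x = 18: RHS = 9, y in [3, 20]  -> 2 point(s)
  x = 19: RHS = 12, y in [9, 14]  -> 2 point(s)
  x = 22: RHS = 16, y in [4, 19]  -> 2 point(s)
Affine points: 16. Add the point at infinity: total = 17.

#E(F_23) = 17


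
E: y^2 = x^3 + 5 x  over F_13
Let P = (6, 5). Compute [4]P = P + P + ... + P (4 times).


k = 4 = 100_2 (binary, LSB first: 001)
Double-and-add from P = (6, 5):
  bit 0 = 0: acc unchanged = O
  bit 1 = 0: acc unchanged = O
  bit 2 = 1: acc = O + (3, 9) = (3, 9)

4P = (3, 9)


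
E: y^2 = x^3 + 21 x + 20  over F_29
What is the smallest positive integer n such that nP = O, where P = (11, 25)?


Compute successive multiples of P until we hit O:
  1P = (11, 25)
  2P = (20, 1)
  3P = (18, 13)
  4P = (13, 24)
  5P = (27, 12)
  6P = (21, 23)
  7P = (4, 20)
  8P = (8, 2)
  ... (continuing to 33P)
  33P = O

ord(P) = 33


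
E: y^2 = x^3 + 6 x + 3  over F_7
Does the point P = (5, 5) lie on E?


Check whether y^2 = x^3 + 6 x + 3 (mod 7) for (x, y) = (5, 5).
LHS: y^2 = 5^2 mod 7 = 4
RHS: x^3 + 6 x + 3 = 5^3 + 6*5 + 3 mod 7 = 4
LHS = RHS

Yes, on the curve


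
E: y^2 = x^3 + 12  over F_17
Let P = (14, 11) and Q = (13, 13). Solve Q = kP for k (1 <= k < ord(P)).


Enumerate multiples of P until we hit Q = (13, 13):
  1P = (14, 11)
  2P = (10, 14)
  3P = (1, 9)
  4P = (15, 15)
  5P = (4, 12)
  6P = (7, 7)
  7P = (5, 16)
  8P = (13, 13)
Match found at i = 8.

k = 8


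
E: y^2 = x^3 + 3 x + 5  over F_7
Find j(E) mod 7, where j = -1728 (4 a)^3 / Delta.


Delta = -16(4 a^3 + 27 b^2) mod 7 = 2
-1728 * (4 a)^3 = -1728 * (4*3)^3 mod 7 = 6
j = 6 * 2^(-1) mod 7 = 3

j = 3 (mod 7)


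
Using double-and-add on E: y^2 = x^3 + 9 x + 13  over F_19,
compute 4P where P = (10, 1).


k = 4 = 100_2 (binary, LSB first: 001)
Double-and-add from P = (10, 1):
  bit 0 = 0: acc unchanged = O
  bit 1 = 0: acc unchanged = O
  bit 2 = 1: acc = O + (10, 1) = (10, 1)

4P = (10, 1)


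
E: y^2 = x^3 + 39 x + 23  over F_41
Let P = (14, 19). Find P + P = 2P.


Doubling: s = (3 x1^2 + a) / (2 y1)
s = (3*14^2 + 39) / (2*19) mod 41 = 37
x3 = s^2 - 2 x1 mod 41 = 37^2 - 2*14 = 29
y3 = s (x1 - x3) - y1 mod 41 = 37 * (14 - 29) - 19 = 0

2P = (29, 0)


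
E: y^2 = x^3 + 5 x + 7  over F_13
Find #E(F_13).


For each x in F_13, count y with y^2 = x^3 + 5 x + 7 mod 13:
  x = 1: RHS = 0, y in [0]  -> 1 point(s)
  x = 2: RHS = 12, y in [5, 8]  -> 2 point(s)
  x = 3: RHS = 10, y in [6, 7]  -> 2 point(s)
  x = 4: RHS = 0, y in [0]  -> 1 point(s)
  x = 5: RHS = 1, y in [1, 12]  -> 2 point(s)
  x = 8: RHS = 0, y in [0]  -> 1 point(s)
  x = 9: RHS = 1, y in [1, 12]  -> 2 point(s)
  x = 10: RHS = 4, y in [2, 11]  -> 2 point(s)
  x = 12: RHS = 1, y in [1, 12]  -> 2 point(s)
Affine points: 15. Add the point at infinity: total = 16.

#E(F_13) = 16


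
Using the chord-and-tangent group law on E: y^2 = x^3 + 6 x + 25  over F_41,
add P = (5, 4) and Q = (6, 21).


P != Q, so use the chord formula.
s = (y2 - y1) / (x2 - x1) = (17) / (1) mod 41 = 17
x3 = s^2 - x1 - x2 mod 41 = 17^2 - 5 - 6 = 32
y3 = s (x1 - x3) - y1 mod 41 = 17 * (5 - 32) - 4 = 29

P + Q = (32, 29)


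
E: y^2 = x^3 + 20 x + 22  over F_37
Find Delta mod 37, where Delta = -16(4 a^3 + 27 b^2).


4 a^3 + 27 b^2 = 4*20^3 + 27*22^2 = 32000 + 13068 = 45068
Delta = -16 * (45068) = -721088
Delta mod 37 = 5

Delta = 5 (mod 37)


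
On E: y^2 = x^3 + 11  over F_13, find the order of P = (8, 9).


Compute successive multiples of P until we hit O:
  1P = (8, 9)
  2P = (1, 5)
  3P = (3, 5)
  4P = (12, 6)
  5P = (9, 8)
  6P = (10, 6)
  7P = (7, 9)
  8P = (11, 4)
  ... (continuing to 19P)
  19P = O

ord(P) = 19


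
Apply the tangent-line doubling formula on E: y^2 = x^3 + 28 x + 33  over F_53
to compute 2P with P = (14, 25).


Doubling: s = (3 x1^2 + a) / (2 y1)
s = (3*14^2 + 28) / (2*25) mod 53 = 42
x3 = s^2 - 2 x1 mod 53 = 42^2 - 2*14 = 40
y3 = s (x1 - x3) - y1 mod 53 = 42 * (14 - 40) - 25 = 49

2P = (40, 49)


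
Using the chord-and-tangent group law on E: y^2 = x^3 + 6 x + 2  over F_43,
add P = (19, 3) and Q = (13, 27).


P != Q, so use the chord formula.
s = (y2 - y1) / (x2 - x1) = (24) / (37) mod 43 = 39
x3 = s^2 - x1 - x2 mod 43 = 39^2 - 19 - 13 = 27
y3 = s (x1 - x3) - y1 mod 43 = 39 * (19 - 27) - 3 = 29

P + Q = (27, 29)


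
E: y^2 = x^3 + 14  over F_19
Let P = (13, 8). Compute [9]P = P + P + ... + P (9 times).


k = 9 = 1001_2 (binary, LSB first: 1001)
Double-and-add from P = (13, 8):
  bit 0 = 1: acc = O + (13, 8) = (13, 8)
  bit 1 = 0: acc unchanged = (13, 8)
  bit 2 = 0: acc unchanged = (13, 8)
  bit 3 = 1: acc = (13, 8) + (17, 14) = (15, 8)

9P = (15, 8)


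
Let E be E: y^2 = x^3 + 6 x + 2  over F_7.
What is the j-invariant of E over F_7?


Delta = -16(4 a^3 + 27 b^2) mod 7 = 2
-1728 * (4 a)^3 = -1728 * (4*6)^3 mod 7 = 6
j = 6 * 2^(-1) mod 7 = 3

j = 3 (mod 7)


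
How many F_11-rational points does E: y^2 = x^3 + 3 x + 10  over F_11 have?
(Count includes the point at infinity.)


For each x in F_11, count y with y^2 = x^3 + 3 x + 10 mod 11:
  x = 1: RHS = 3, y in [5, 6]  -> 2 point(s)
  x = 4: RHS = 9, y in [3, 8]  -> 2 point(s)
  x = 7: RHS = 0, y in [0]  -> 1 point(s)
Affine points: 5. Add the point at infinity: total = 6.

#E(F_11) = 6


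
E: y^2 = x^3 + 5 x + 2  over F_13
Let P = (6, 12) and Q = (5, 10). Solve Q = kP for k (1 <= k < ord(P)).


Enumerate multiples of P until we hit Q = (5, 10):
  1P = (6, 12)
  2P = (5, 3)
  3P = (5, 10)
Match found at i = 3.

k = 3


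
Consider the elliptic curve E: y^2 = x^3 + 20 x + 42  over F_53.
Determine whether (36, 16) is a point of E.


Check whether y^2 = x^3 + 20 x + 42 (mod 53) for (x, y) = (36, 16).
LHS: y^2 = 16^2 mod 53 = 44
RHS: x^3 + 20 x + 42 = 36^3 + 20*36 + 42 mod 53 = 36
LHS != RHS

No, not on the curve


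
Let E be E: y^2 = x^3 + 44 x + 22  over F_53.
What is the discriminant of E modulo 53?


4 a^3 + 27 b^2 = 4*44^3 + 27*22^2 = 340736 + 13068 = 353804
Delta = -16 * (353804) = -5660864
Delta mod 53 = 13

Delta = 13 (mod 53)


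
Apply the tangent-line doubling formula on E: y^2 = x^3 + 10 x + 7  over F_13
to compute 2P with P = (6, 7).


Doubling: s = (3 x1^2 + a) / (2 y1)
s = (3*6^2 + 10) / (2*7) mod 13 = 1
x3 = s^2 - 2 x1 mod 13 = 1^2 - 2*6 = 2
y3 = s (x1 - x3) - y1 mod 13 = 1 * (6 - 2) - 7 = 10

2P = (2, 10)


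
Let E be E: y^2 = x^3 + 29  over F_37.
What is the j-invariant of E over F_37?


Delta = -16(4 a^3 + 27 b^2) mod 37 = 28
-1728 * (4 a)^3 = -1728 * (4*0)^3 mod 37 = 0
j = 0 * 28^(-1) mod 37 = 0

j = 0 (mod 37)


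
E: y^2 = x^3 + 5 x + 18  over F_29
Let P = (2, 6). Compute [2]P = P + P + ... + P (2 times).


k = 2 = 10_2 (binary, LSB first: 01)
Double-and-add from P = (2, 6):
  bit 0 = 0: acc unchanged = O
  bit 1 = 1: acc = O + (26, 18) = (26, 18)

2P = (26, 18)


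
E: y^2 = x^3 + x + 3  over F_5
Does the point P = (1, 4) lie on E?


Check whether y^2 = x^3 + 1 x + 3 (mod 5) for (x, y) = (1, 4).
LHS: y^2 = 4^2 mod 5 = 1
RHS: x^3 + 1 x + 3 = 1^3 + 1*1 + 3 mod 5 = 0
LHS != RHS

No, not on the curve


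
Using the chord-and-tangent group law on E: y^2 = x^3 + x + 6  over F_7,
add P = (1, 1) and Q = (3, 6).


P != Q, so use the chord formula.
s = (y2 - y1) / (x2 - x1) = (5) / (2) mod 7 = 6
x3 = s^2 - x1 - x2 mod 7 = 6^2 - 1 - 3 = 4
y3 = s (x1 - x3) - y1 mod 7 = 6 * (1 - 4) - 1 = 2

P + Q = (4, 2)


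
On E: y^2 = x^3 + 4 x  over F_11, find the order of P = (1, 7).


Compute successive multiples of P until we hit O:
  1P = (1, 7)
  2P = (1, 4)
  3P = O

ord(P) = 3


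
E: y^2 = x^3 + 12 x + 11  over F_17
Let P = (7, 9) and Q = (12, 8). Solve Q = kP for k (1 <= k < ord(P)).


Enumerate multiples of P until we hit Q = (12, 8):
  1P = (7, 9)
  2P = (5, 3)
  3P = (14, 4)
  4P = (9, 7)
  5P = (2, 3)
  6P = (4, 15)
  7P = (10, 14)
  8P = (16, 10)
  9P = (15, 9)
  10P = (12, 8)
Match found at i = 10.

k = 10


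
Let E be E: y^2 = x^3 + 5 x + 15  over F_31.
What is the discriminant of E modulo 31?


4 a^3 + 27 b^2 = 4*5^3 + 27*15^2 = 500 + 6075 = 6575
Delta = -16 * (6575) = -105200
Delta mod 31 = 14

Delta = 14 (mod 31)


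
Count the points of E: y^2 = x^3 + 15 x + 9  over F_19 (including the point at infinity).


For each x in F_19, count y with y^2 = x^3 + 15 x + 9 mod 19:
  x = 0: RHS = 9, y in [3, 16]  -> 2 point(s)
  x = 1: RHS = 6, y in [5, 14]  -> 2 point(s)
  x = 2: RHS = 9, y in [3, 16]  -> 2 point(s)
  x = 3: RHS = 5, y in [9, 10]  -> 2 point(s)
  x = 4: RHS = 0, y in [0]  -> 1 point(s)
  x = 5: RHS = 0, y in [0]  -> 1 point(s)
  x = 6: RHS = 11, y in [7, 12]  -> 2 point(s)
  x = 7: RHS = 1, y in [1, 18]  -> 2 point(s)
  x = 10: RHS = 0, y in [0]  -> 1 point(s)
  x = 11: RHS = 4, y in [2, 17]  -> 2 point(s)
  x = 12: RHS = 17, y in [6, 13]  -> 2 point(s)
  x = 13: RHS = 7, y in [8, 11]  -> 2 point(s)
  x = 17: RHS = 9, y in [3, 16]  -> 2 point(s)
Affine points: 23. Add the point at infinity: total = 24.

#E(F_19) = 24


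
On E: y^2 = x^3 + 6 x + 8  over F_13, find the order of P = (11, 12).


Compute successive multiples of P until we hit O:
  1P = (11, 12)
  2P = (7, 4)
  3P = (12, 12)
  4P = (3, 1)
  5P = (8, 10)
  6P = (6, 0)
  7P = (8, 3)
  8P = (3, 12)
  ... (continuing to 12P)
  12P = O

ord(P) = 12


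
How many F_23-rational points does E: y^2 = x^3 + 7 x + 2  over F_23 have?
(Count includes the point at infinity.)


For each x in F_23, count y with y^2 = x^3 + 7 x + 2 mod 23:
  x = 0: RHS = 2, y in [5, 18]  -> 2 point(s)
  x = 2: RHS = 1, y in [1, 22]  -> 2 point(s)
  x = 3: RHS = 4, y in [2, 21]  -> 2 point(s)
  x = 4: RHS = 2, y in [5, 18]  -> 2 point(s)
  x = 5: RHS = 1, y in [1, 22]  -> 2 point(s)
  x = 7: RHS = 3, y in [7, 16]  -> 2 point(s)
  x = 8: RHS = 18, y in [8, 15]  -> 2 point(s)
  x = 9: RHS = 12, y in [9, 14]  -> 2 point(s)
  x = 13: RHS = 13, y in [6, 17]  -> 2 point(s)
  x = 15: RHS = 9, y in [3, 20]  -> 2 point(s)
  x = 16: RHS = 1, y in [1, 22]  -> 2 point(s)
  x = 18: RHS = 3, y in [7, 16]  -> 2 point(s)
  x = 19: RHS = 2, y in [5, 18]  -> 2 point(s)
  x = 20: RHS = 0, y in [0]  -> 1 point(s)
  x = 21: RHS = 3, y in [7, 16]  -> 2 point(s)
Affine points: 29. Add the point at infinity: total = 30.

#E(F_23) = 30


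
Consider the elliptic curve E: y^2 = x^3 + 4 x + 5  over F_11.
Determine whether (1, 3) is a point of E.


Check whether y^2 = x^3 + 4 x + 5 (mod 11) for (x, y) = (1, 3).
LHS: y^2 = 3^2 mod 11 = 9
RHS: x^3 + 4 x + 5 = 1^3 + 4*1 + 5 mod 11 = 10
LHS != RHS

No, not on the curve


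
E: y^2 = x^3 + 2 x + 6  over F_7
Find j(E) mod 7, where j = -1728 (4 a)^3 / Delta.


Delta = -16(4 a^3 + 27 b^2) mod 7 = 1
-1728 * (4 a)^3 = -1728 * (4*2)^3 mod 7 = 1
j = 1 * 1^(-1) mod 7 = 1

j = 1 (mod 7)


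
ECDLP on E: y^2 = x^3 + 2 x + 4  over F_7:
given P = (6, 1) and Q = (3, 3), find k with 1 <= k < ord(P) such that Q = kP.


Enumerate multiples of P until we hit Q = (3, 3):
  1P = (6, 1)
  2P = (3, 3)
Match found at i = 2.

k = 2


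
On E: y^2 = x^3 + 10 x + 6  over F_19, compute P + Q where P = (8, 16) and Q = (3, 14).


P != Q, so use the chord formula.
s = (y2 - y1) / (x2 - x1) = (17) / (14) mod 19 = 8
x3 = s^2 - x1 - x2 mod 19 = 8^2 - 8 - 3 = 15
y3 = s (x1 - x3) - y1 mod 19 = 8 * (8 - 15) - 16 = 4

P + Q = (15, 4)


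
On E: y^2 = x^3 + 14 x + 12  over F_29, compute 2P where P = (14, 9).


Doubling: s = (3 x1^2 + a) / (2 y1)
s = (3*14^2 + 14) / (2*9) mod 29 = 27
x3 = s^2 - 2 x1 mod 29 = 27^2 - 2*14 = 5
y3 = s (x1 - x3) - y1 mod 29 = 27 * (14 - 5) - 9 = 2

2P = (5, 2)


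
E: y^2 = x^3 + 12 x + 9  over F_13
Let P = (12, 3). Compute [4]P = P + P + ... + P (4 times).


k = 4 = 100_2 (binary, LSB first: 001)
Double-and-add from P = (12, 3):
  bit 0 = 0: acc unchanged = O
  bit 1 = 0: acc unchanged = O
  bit 2 = 1: acc = O + (12, 10) = (12, 10)

4P = (12, 10)


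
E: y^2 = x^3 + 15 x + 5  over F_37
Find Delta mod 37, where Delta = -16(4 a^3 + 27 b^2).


4 a^3 + 27 b^2 = 4*15^3 + 27*5^2 = 13500 + 675 = 14175
Delta = -16 * (14175) = -226800
Delta mod 37 = 10

Delta = 10 (mod 37)


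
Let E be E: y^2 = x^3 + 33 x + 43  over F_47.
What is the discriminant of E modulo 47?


4 a^3 + 27 b^2 = 4*33^3 + 27*43^2 = 143748 + 49923 = 193671
Delta = -16 * (193671) = -3098736
Delta mod 47 = 21

Delta = 21 (mod 47)


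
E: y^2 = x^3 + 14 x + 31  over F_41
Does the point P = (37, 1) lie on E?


Check whether y^2 = x^3 + 14 x + 31 (mod 41) for (x, y) = (37, 1).
LHS: y^2 = 1^2 mod 41 = 1
RHS: x^3 + 14 x + 31 = 37^3 + 14*37 + 31 mod 41 = 34
LHS != RHS

No, not on the curve


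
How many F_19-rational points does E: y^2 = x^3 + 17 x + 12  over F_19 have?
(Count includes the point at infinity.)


For each x in F_19, count y with y^2 = x^3 + 17 x + 12 mod 19:
  x = 1: RHS = 11, y in [7, 12]  -> 2 point(s)
  x = 2: RHS = 16, y in [4, 15]  -> 2 point(s)
  x = 4: RHS = 11, y in [7, 12]  -> 2 point(s)
  x = 6: RHS = 7, y in [8, 11]  -> 2 point(s)
  x = 9: RHS = 1, y in [1, 18]  -> 2 point(s)
  x = 10: RHS = 4, y in [2, 17]  -> 2 point(s)
  x = 12: RHS = 6, y in [5, 14]  -> 2 point(s)
  x = 13: RHS = 17, y in [6, 13]  -> 2 point(s)
  x = 14: RHS = 11, y in [7, 12]  -> 2 point(s)
Affine points: 18. Add the point at infinity: total = 19.

#E(F_19) = 19


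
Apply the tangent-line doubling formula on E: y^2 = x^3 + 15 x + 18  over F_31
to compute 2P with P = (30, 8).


Doubling: s = (3 x1^2 + a) / (2 y1)
s = (3*30^2 + 15) / (2*8) mod 31 = 5
x3 = s^2 - 2 x1 mod 31 = 5^2 - 2*30 = 27
y3 = s (x1 - x3) - y1 mod 31 = 5 * (30 - 27) - 8 = 7

2P = (27, 7)


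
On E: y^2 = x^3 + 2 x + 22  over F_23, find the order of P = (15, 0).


Compute successive multiples of P until we hit O:
  1P = (15, 0)
  2P = O

ord(P) = 2


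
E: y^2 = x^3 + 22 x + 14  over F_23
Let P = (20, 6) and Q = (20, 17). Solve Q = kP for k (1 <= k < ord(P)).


Enumerate multiples of P until we hit Q = (20, 17):
  1P = (20, 6)
  2P = (19, 0)
  3P = (20, 17)
Match found at i = 3.

k = 3


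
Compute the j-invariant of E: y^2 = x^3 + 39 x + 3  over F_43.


Delta = -16(4 a^3 + 27 b^2) mod 43 = 36
-1728 * (4 a)^3 = -1728 * (4*39)^3 mod 43 = 2
j = 2 * 36^(-1) mod 43 = 12

j = 12 (mod 43)


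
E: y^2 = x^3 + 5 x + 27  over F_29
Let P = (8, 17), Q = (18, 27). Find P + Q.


P != Q, so use the chord formula.
s = (y2 - y1) / (x2 - x1) = (10) / (10) mod 29 = 1
x3 = s^2 - x1 - x2 mod 29 = 1^2 - 8 - 18 = 4
y3 = s (x1 - x3) - y1 mod 29 = 1 * (8 - 4) - 17 = 16

P + Q = (4, 16)


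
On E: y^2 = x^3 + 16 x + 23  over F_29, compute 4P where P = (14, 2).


k = 4 = 100_2 (binary, LSB first: 001)
Double-and-add from P = (14, 2):
  bit 0 = 0: acc unchanged = O
  bit 1 = 0: acc unchanged = O
  bit 2 = 1: acc = O + (6, 25) = (6, 25)

4P = (6, 25)


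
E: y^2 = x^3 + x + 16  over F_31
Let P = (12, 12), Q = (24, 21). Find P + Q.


P != Q, so use the chord formula.
s = (y2 - y1) / (x2 - x1) = (9) / (12) mod 31 = 24
x3 = s^2 - x1 - x2 mod 31 = 24^2 - 12 - 24 = 13
y3 = s (x1 - x3) - y1 mod 31 = 24 * (12 - 13) - 12 = 26

P + Q = (13, 26)


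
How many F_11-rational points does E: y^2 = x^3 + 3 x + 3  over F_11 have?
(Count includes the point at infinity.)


For each x in F_11, count y with y^2 = x^3 + 3 x + 3 mod 11:
  x = 0: RHS = 3, y in [5, 6]  -> 2 point(s)
  x = 5: RHS = 0, y in [0]  -> 1 point(s)
  x = 7: RHS = 4, y in [2, 9]  -> 2 point(s)
  x = 8: RHS = 0, y in [0]  -> 1 point(s)
  x = 9: RHS = 0, y in [0]  -> 1 point(s)
Affine points: 7. Add the point at infinity: total = 8.

#E(F_11) = 8


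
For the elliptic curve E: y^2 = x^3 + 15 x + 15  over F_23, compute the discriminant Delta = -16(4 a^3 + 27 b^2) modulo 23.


4 a^3 + 27 b^2 = 4*15^3 + 27*15^2 = 13500 + 6075 = 19575
Delta = -16 * (19575) = -313200
Delta mod 23 = 14

Delta = 14 (mod 23)


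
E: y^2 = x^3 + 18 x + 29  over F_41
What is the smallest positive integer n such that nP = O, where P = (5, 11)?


Compute successive multiples of P until we hit O:
  1P = (5, 11)
  2P = (21, 22)
  3P = (23, 33)
  4P = (15, 36)
  5P = (17, 0)
  6P = (15, 5)
  7P = (23, 8)
  8P = (21, 19)
  ... (continuing to 10P)
  10P = O

ord(P) = 10


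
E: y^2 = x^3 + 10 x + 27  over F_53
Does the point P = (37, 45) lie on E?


Check whether y^2 = x^3 + 10 x + 27 (mod 53) for (x, y) = (37, 45).
LHS: y^2 = 45^2 mod 53 = 11
RHS: x^3 + 10 x + 27 = 37^3 + 10*37 + 27 mod 53 = 11
LHS = RHS

Yes, on the curve


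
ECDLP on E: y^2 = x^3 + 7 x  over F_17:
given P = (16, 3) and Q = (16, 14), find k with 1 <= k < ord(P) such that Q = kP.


Enumerate multiples of P until we hit Q = (16, 14):
  1P = (16, 3)
  2P = (1, 5)
  3P = (1, 12)
  4P = (16, 14)
Match found at i = 4.

k = 4


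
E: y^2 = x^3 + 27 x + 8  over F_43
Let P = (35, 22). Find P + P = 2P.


Doubling: s = (3 x1^2 + a) / (2 y1)
s = (3*35^2 + 27) / (2*22) mod 43 = 4
x3 = s^2 - 2 x1 mod 43 = 4^2 - 2*35 = 32
y3 = s (x1 - x3) - y1 mod 43 = 4 * (35 - 32) - 22 = 33

2P = (32, 33)


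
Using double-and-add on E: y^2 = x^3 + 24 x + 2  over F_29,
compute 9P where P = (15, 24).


k = 9 = 1001_2 (binary, LSB first: 1001)
Double-and-add from P = (15, 24):
  bit 0 = 1: acc = O + (15, 24) = (15, 24)
  bit 1 = 0: acc unchanged = (15, 24)
  bit 2 = 0: acc unchanged = (15, 24)
  bit 3 = 1: acc = (15, 24) + (27, 2) = (25, 4)

9P = (25, 4)


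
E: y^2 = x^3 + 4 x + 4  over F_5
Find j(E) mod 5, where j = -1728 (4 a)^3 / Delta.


Delta = -16(4 a^3 + 27 b^2) mod 5 = 2
-1728 * (4 a)^3 = -1728 * (4*4)^3 mod 5 = 2
j = 2 * 2^(-1) mod 5 = 1

j = 1 (mod 5)


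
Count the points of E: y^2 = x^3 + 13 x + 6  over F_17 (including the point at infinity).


For each x in F_17, count y with y^2 = x^3 + 13 x + 6 mod 17:
  x = 3: RHS = 4, y in [2, 15]  -> 2 point(s)
  x = 5: RHS = 9, y in [3, 14]  -> 2 point(s)
  x = 7: RHS = 15, y in [7, 10]  -> 2 point(s)
  x = 9: RHS = 2, y in [6, 11]  -> 2 point(s)
  x = 11: RHS = 1, y in [1, 16]  -> 2 point(s)
  x = 13: RHS = 9, y in [3, 14]  -> 2 point(s)
  x = 14: RHS = 8, y in [5, 12]  -> 2 point(s)
  x = 16: RHS = 9, y in [3, 14]  -> 2 point(s)
Affine points: 16. Add the point at infinity: total = 17.

#E(F_17) = 17


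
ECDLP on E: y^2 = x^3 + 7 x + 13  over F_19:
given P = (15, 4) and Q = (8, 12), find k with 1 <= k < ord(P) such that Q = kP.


Enumerate multiples of P until we hit Q = (8, 12):
  1P = (15, 4)
  2P = (14, 10)
  3P = (7, 5)
  4P = (8, 7)
  5P = (2, 4)
  6P = (2, 15)
  7P = (8, 12)
Match found at i = 7.

k = 7


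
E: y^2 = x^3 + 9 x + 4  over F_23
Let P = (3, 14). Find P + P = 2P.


Doubling: s = (3 x1^2 + a) / (2 y1)
s = (3*3^2 + 9) / (2*14) mod 23 = 21
x3 = s^2 - 2 x1 mod 23 = 21^2 - 2*3 = 21
y3 = s (x1 - x3) - y1 mod 23 = 21 * (3 - 21) - 14 = 22

2P = (21, 22)


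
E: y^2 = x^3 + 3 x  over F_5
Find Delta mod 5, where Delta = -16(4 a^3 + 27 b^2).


4 a^3 + 27 b^2 = 4*3^3 + 27*0^2 = 108 + 0 = 108
Delta = -16 * (108) = -1728
Delta mod 5 = 2

Delta = 2 (mod 5)


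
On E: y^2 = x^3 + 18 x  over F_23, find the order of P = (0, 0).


Compute successive multiples of P until we hit O:
  1P = (0, 0)
  2P = O

ord(P) = 2
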